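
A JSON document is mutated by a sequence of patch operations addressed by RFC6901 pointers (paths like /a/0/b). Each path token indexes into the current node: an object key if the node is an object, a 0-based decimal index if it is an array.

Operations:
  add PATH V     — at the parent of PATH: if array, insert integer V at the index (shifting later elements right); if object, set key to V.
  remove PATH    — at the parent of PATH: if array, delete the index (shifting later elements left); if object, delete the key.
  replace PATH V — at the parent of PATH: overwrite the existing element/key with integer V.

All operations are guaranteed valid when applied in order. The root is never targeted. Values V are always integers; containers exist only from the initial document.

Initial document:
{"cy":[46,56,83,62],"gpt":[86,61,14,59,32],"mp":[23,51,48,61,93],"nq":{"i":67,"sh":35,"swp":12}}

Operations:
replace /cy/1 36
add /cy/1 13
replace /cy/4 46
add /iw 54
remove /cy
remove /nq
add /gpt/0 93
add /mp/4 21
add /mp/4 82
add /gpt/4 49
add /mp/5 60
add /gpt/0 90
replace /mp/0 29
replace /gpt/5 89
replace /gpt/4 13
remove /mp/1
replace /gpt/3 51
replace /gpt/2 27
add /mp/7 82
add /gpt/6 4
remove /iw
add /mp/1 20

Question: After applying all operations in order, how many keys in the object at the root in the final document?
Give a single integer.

Answer: 2

Derivation:
After op 1 (replace /cy/1 36): {"cy":[46,36,83,62],"gpt":[86,61,14,59,32],"mp":[23,51,48,61,93],"nq":{"i":67,"sh":35,"swp":12}}
After op 2 (add /cy/1 13): {"cy":[46,13,36,83,62],"gpt":[86,61,14,59,32],"mp":[23,51,48,61,93],"nq":{"i":67,"sh":35,"swp":12}}
After op 3 (replace /cy/4 46): {"cy":[46,13,36,83,46],"gpt":[86,61,14,59,32],"mp":[23,51,48,61,93],"nq":{"i":67,"sh":35,"swp":12}}
After op 4 (add /iw 54): {"cy":[46,13,36,83,46],"gpt":[86,61,14,59,32],"iw":54,"mp":[23,51,48,61,93],"nq":{"i":67,"sh":35,"swp":12}}
After op 5 (remove /cy): {"gpt":[86,61,14,59,32],"iw":54,"mp":[23,51,48,61,93],"nq":{"i":67,"sh":35,"swp":12}}
After op 6 (remove /nq): {"gpt":[86,61,14,59,32],"iw":54,"mp":[23,51,48,61,93]}
After op 7 (add /gpt/0 93): {"gpt":[93,86,61,14,59,32],"iw":54,"mp":[23,51,48,61,93]}
After op 8 (add /mp/4 21): {"gpt":[93,86,61,14,59,32],"iw":54,"mp":[23,51,48,61,21,93]}
After op 9 (add /mp/4 82): {"gpt":[93,86,61,14,59,32],"iw":54,"mp":[23,51,48,61,82,21,93]}
After op 10 (add /gpt/4 49): {"gpt":[93,86,61,14,49,59,32],"iw":54,"mp":[23,51,48,61,82,21,93]}
After op 11 (add /mp/5 60): {"gpt":[93,86,61,14,49,59,32],"iw":54,"mp":[23,51,48,61,82,60,21,93]}
After op 12 (add /gpt/0 90): {"gpt":[90,93,86,61,14,49,59,32],"iw":54,"mp":[23,51,48,61,82,60,21,93]}
After op 13 (replace /mp/0 29): {"gpt":[90,93,86,61,14,49,59,32],"iw":54,"mp":[29,51,48,61,82,60,21,93]}
After op 14 (replace /gpt/5 89): {"gpt":[90,93,86,61,14,89,59,32],"iw":54,"mp":[29,51,48,61,82,60,21,93]}
After op 15 (replace /gpt/4 13): {"gpt":[90,93,86,61,13,89,59,32],"iw":54,"mp":[29,51,48,61,82,60,21,93]}
After op 16 (remove /mp/1): {"gpt":[90,93,86,61,13,89,59,32],"iw":54,"mp":[29,48,61,82,60,21,93]}
After op 17 (replace /gpt/3 51): {"gpt":[90,93,86,51,13,89,59,32],"iw":54,"mp":[29,48,61,82,60,21,93]}
After op 18 (replace /gpt/2 27): {"gpt":[90,93,27,51,13,89,59,32],"iw":54,"mp":[29,48,61,82,60,21,93]}
After op 19 (add /mp/7 82): {"gpt":[90,93,27,51,13,89,59,32],"iw":54,"mp":[29,48,61,82,60,21,93,82]}
After op 20 (add /gpt/6 4): {"gpt":[90,93,27,51,13,89,4,59,32],"iw":54,"mp":[29,48,61,82,60,21,93,82]}
After op 21 (remove /iw): {"gpt":[90,93,27,51,13,89,4,59,32],"mp":[29,48,61,82,60,21,93,82]}
After op 22 (add /mp/1 20): {"gpt":[90,93,27,51,13,89,4,59,32],"mp":[29,20,48,61,82,60,21,93,82]}
Size at the root: 2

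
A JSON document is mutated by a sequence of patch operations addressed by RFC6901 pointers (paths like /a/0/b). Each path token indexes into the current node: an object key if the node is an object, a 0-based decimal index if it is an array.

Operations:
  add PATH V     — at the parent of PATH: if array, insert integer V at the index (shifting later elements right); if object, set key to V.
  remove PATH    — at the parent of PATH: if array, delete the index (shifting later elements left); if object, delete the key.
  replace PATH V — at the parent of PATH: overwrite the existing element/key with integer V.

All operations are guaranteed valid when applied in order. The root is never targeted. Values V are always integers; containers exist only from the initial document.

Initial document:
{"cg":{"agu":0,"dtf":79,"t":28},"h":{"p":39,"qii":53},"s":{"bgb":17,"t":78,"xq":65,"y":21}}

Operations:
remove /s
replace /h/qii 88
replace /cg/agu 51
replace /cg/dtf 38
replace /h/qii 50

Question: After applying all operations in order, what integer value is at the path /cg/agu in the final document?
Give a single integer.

After op 1 (remove /s): {"cg":{"agu":0,"dtf":79,"t":28},"h":{"p":39,"qii":53}}
After op 2 (replace /h/qii 88): {"cg":{"agu":0,"dtf":79,"t":28},"h":{"p":39,"qii":88}}
After op 3 (replace /cg/agu 51): {"cg":{"agu":51,"dtf":79,"t":28},"h":{"p":39,"qii":88}}
After op 4 (replace /cg/dtf 38): {"cg":{"agu":51,"dtf":38,"t":28},"h":{"p":39,"qii":88}}
After op 5 (replace /h/qii 50): {"cg":{"agu":51,"dtf":38,"t":28},"h":{"p":39,"qii":50}}
Value at /cg/agu: 51

Answer: 51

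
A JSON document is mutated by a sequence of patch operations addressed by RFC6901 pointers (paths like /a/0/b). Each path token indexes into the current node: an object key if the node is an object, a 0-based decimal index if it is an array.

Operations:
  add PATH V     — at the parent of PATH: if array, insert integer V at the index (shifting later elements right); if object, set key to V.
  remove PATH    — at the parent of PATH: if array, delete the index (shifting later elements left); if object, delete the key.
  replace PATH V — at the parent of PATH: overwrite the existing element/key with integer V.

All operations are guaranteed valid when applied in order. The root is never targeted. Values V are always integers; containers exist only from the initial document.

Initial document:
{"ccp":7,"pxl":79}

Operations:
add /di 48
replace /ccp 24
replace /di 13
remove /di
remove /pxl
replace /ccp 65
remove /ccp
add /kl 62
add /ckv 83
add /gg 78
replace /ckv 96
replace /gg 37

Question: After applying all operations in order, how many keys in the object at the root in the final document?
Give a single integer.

After op 1 (add /di 48): {"ccp":7,"di":48,"pxl":79}
After op 2 (replace /ccp 24): {"ccp":24,"di":48,"pxl":79}
After op 3 (replace /di 13): {"ccp":24,"di":13,"pxl":79}
After op 4 (remove /di): {"ccp":24,"pxl":79}
After op 5 (remove /pxl): {"ccp":24}
After op 6 (replace /ccp 65): {"ccp":65}
After op 7 (remove /ccp): {}
After op 8 (add /kl 62): {"kl":62}
After op 9 (add /ckv 83): {"ckv":83,"kl":62}
After op 10 (add /gg 78): {"ckv":83,"gg":78,"kl":62}
After op 11 (replace /ckv 96): {"ckv":96,"gg":78,"kl":62}
After op 12 (replace /gg 37): {"ckv":96,"gg":37,"kl":62}
Size at the root: 3

Answer: 3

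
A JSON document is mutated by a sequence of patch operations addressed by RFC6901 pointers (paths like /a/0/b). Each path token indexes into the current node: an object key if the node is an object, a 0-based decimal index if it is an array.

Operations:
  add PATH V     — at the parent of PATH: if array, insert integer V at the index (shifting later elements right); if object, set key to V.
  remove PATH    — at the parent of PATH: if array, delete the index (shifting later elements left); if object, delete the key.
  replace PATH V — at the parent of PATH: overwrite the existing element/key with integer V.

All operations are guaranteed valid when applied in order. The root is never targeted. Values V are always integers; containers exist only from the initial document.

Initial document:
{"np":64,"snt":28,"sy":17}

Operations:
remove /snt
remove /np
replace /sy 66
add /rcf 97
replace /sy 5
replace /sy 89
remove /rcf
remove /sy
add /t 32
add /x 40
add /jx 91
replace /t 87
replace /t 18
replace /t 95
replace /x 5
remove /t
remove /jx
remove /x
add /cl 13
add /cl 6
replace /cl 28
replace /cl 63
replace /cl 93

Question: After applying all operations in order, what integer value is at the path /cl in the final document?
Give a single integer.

After op 1 (remove /snt): {"np":64,"sy":17}
After op 2 (remove /np): {"sy":17}
After op 3 (replace /sy 66): {"sy":66}
After op 4 (add /rcf 97): {"rcf":97,"sy":66}
After op 5 (replace /sy 5): {"rcf":97,"sy":5}
After op 6 (replace /sy 89): {"rcf":97,"sy":89}
After op 7 (remove /rcf): {"sy":89}
After op 8 (remove /sy): {}
After op 9 (add /t 32): {"t":32}
After op 10 (add /x 40): {"t":32,"x":40}
After op 11 (add /jx 91): {"jx":91,"t":32,"x":40}
After op 12 (replace /t 87): {"jx":91,"t":87,"x":40}
After op 13 (replace /t 18): {"jx":91,"t":18,"x":40}
After op 14 (replace /t 95): {"jx":91,"t":95,"x":40}
After op 15 (replace /x 5): {"jx":91,"t":95,"x":5}
After op 16 (remove /t): {"jx":91,"x":5}
After op 17 (remove /jx): {"x":5}
After op 18 (remove /x): {}
After op 19 (add /cl 13): {"cl":13}
After op 20 (add /cl 6): {"cl":6}
After op 21 (replace /cl 28): {"cl":28}
After op 22 (replace /cl 63): {"cl":63}
After op 23 (replace /cl 93): {"cl":93}
Value at /cl: 93

Answer: 93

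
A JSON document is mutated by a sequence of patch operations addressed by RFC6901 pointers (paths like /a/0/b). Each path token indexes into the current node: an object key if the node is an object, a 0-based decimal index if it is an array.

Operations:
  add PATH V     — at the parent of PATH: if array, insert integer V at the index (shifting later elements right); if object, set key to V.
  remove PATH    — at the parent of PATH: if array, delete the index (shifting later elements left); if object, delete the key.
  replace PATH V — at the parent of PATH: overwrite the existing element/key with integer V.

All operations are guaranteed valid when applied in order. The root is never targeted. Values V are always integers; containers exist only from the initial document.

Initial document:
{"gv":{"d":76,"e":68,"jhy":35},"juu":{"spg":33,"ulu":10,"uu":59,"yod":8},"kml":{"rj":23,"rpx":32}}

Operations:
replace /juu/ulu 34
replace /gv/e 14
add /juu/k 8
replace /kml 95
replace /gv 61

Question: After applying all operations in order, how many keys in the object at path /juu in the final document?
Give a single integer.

Answer: 5

Derivation:
After op 1 (replace /juu/ulu 34): {"gv":{"d":76,"e":68,"jhy":35},"juu":{"spg":33,"ulu":34,"uu":59,"yod":8},"kml":{"rj":23,"rpx":32}}
After op 2 (replace /gv/e 14): {"gv":{"d":76,"e":14,"jhy":35},"juu":{"spg":33,"ulu":34,"uu":59,"yod":8},"kml":{"rj":23,"rpx":32}}
After op 3 (add /juu/k 8): {"gv":{"d":76,"e":14,"jhy":35},"juu":{"k":8,"spg":33,"ulu":34,"uu":59,"yod":8},"kml":{"rj":23,"rpx":32}}
After op 4 (replace /kml 95): {"gv":{"d":76,"e":14,"jhy":35},"juu":{"k":8,"spg":33,"ulu":34,"uu":59,"yod":8},"kml":95}
After op 5 (replace /gv 61): {"gv":61,"juu":{"k":8,"spg":33,"ulu":34,"uu":59,"yod":8},"kml":95}
Size at path /juu: 5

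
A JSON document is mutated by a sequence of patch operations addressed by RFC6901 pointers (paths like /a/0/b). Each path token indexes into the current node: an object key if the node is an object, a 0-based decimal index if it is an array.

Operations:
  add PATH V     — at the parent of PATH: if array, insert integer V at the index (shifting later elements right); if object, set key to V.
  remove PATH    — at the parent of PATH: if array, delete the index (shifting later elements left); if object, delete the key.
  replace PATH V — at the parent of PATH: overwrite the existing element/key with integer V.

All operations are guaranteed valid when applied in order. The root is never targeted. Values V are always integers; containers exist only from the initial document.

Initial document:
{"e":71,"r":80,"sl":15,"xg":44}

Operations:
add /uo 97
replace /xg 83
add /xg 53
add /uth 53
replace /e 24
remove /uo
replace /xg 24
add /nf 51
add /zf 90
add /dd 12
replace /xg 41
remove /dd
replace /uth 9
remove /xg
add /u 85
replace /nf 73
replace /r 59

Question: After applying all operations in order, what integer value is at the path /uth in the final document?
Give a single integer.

After op 1 (add /uo 97): {"e":71,"r":80,"sl":15,"uo":97,"xg":44}
After op 2 (replace /xg 83): {"e":71,"r":80,"sl":15,"uo":97,"xg":83}
After op 3 (add /xg 53): {"e":71,"r":80,"sl":15,"uo":97,"xg":53}
After op 4 (add /uth 53): {"e":71,"r":80,"sl":15,"uo":97,"uth":53,"xg":53}
After op 5 (replace /e 24): {"e":24,"r":80,"sl":15,"uo":97,"uth":53,"xg":53}
After op 6 (remove /uo): {"e":24,"r":80,"sl":15,"uth":53,"xg":53}
After op 7 (replace /xg 24): {"e":24,"r":80,"sl":15,"uth":53,"xg":24}
After op 8 (add /nf 51): {"e":24,"nf":51,"r":80,"sl":15,"uth":53,"xg":24}
After op 9 (add /zf 90): {"e":24,"nf":51,"r":80,"sl":15,"uth":53,"xg":24,"zf":90}
After op 10 (add /dd 12): {"dd":12,"e":24,"nf":51,"r":80,"sl":15,"uth":53,"xg":24,"zf":90}
After op 11 (replace /xg 41): {"dd":12,"e":24,"nf":51,"r":80,"sl":15,"uth":53,"xg":41,"zf":90}
After op 12 (remove /dd): {"e":24,"nf":51,"r":80,"sl":15,"uth":53,"xg":41,"zf":90}
After op 13 (replace /uth 9): {"e":24,"nf":51,"r":80,"sl":15,"uth":9,"xg":41,"zf":90}
After op 14 (remove /xg): {"e":24,"nf":51,"r":80,"sl":15,"uth":9,"zf":90}
After op 15 (add /u 85): {"e":24,"nf":51,"r":80,"sl":15,"u":85,"uth":9,"zf":90}
After op 16 (replace /nf 73): {"e":24,"nf":73,"r":80,"sl":15,"u":85,"uth":9,"zf":90}
After op 17 (replace /r 59): {"e":24,"nf":73,"r":59,"sl":15,"u":85,"uth":9,"zf":90}
Value at /uth: 9

Answer: 9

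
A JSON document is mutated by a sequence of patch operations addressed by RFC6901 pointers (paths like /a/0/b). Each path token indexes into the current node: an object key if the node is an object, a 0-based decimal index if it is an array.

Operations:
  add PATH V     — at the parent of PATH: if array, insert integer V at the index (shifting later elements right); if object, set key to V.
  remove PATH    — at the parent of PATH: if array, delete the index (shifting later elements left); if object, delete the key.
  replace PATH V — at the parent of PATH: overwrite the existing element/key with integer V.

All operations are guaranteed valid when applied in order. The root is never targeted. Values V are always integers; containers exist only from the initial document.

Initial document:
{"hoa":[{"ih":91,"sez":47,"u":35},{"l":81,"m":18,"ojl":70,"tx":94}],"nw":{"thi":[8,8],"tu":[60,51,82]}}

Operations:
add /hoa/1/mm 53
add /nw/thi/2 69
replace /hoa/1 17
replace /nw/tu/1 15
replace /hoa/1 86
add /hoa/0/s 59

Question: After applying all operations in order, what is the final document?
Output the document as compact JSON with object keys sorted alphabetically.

After op 1 (add /hoa/1/mm 53): {"hoa":[{"ih":91,"sez":47,"u":35},{"l":81,"m":18,"mm":53,"ojl":70,"tx":94}],"nw":{"thi":[8,8],"tu":[60,51,82]}}
After op 2 (add /nw/thi/2 69): {"hoa":[{"ih":91,"sez":47,"u":35},{"l":81,"m":18,"mm":53,"ojl":70,"tx":94}],"nw":{"thi":[8,8,69],"tu":[60,51,82]}}
After op 3 (replace /hoa/1 17): {"hoa":[{"ih":91,"sez":47,"u":35},17],"nw":{"thi":[8,8,69],"tu":[60,51,82]}}
After op 4 (replace /nw/tu/1 15): {"hoa":[{"ih":91,"sez":47,"u":35},17],"nw":{"thi":[8,8,69],"tu":[60,15,82]}}
After op 5 (replace /hoa/1 86): {"hoa":[{"ih":91,"sez":47,"u":35},86],"nw":{"thi":[8,8,69],"tu":[60,15,82]}}
After op 6 (add /hoa/0/s 59): {"hoa":[{"ih":91,"s":59,"sez":47,"u":35},86],"nw":{"thi":[8,8,69],"tu":[60,15,82]}}

Answer: {"hoa":[{"ih":91,"s":59,"sez":47,"u":35},86],"nw":{"thi":[8,8,69],"tu":[60,15,82]}}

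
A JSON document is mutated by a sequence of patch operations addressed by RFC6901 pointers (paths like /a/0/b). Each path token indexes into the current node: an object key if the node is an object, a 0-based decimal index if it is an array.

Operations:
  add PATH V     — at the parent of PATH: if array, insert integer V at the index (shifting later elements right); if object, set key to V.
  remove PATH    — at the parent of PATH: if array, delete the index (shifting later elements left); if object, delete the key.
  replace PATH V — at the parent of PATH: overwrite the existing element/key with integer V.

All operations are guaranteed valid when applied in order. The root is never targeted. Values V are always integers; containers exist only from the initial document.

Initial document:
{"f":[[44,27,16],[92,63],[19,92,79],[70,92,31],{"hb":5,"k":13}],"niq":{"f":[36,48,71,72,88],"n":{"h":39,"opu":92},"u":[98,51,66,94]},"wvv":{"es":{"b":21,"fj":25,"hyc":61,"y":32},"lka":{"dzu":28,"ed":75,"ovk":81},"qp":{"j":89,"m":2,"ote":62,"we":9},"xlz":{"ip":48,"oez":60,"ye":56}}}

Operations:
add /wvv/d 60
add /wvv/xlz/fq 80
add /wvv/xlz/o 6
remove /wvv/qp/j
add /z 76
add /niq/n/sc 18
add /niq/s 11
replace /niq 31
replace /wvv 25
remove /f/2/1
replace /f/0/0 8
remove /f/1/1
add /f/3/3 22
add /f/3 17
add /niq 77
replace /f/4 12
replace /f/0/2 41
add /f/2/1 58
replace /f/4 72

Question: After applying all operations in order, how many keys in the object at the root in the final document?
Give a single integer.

Answer: 4

Derivation:
After op 1 (add /wvv/d 60): {"f":[[44,27,16],[92,63],[19,92,79],[70,92,31],{"hb":5,"k":13}],"niq":{"f":[36,48,71,72,88],"n":{"h":39,"opu":92},"u":[98,51,66,94]},"wvv":{"d":60,"es":{"b":21,"fj":25,"hyc":61,"y":32},"lka":{"dzu":28,"ed":75,"ovk":81},"qp":{"j":89,"m":2,"ote":62,"we":9},"xlz":{"ip":48,"oez":60,"ye":56}}}
After op 2 (add /wvv/xlz/fq 80): {"f":[[44,27,16],[92,63],[19,92,79],[70,92,31],{"hb":5,"k":13}],"niq":{"f":[36,48,71,72,88],"n":{"h":39,"opu":92},"u":[98,51,66,94]},"wvv":{"d":60,"es":{"b":21,"fj":25,"hyc":61,"y":32},"lka":{"dzu":28,"ed":75,"ovk":81},"qp":{"j":89,"m":2,"ote":62,"we":9},"xlz":{"fq":80,"ip":48,"oez":60,"ye":56}}}
After op 3 (add /wvv/xlz/o 6): {"f":[[44,27,16],[92,63],[19,92,79],[70,92,31],{"hb":5,"k":13}],"niq":{"f":[36,48,71,72,88],"n":{"h":39,"opu":92},"u":[98,51,66,94]},"wvv":{"d":60,"es":{"b":21,"fj":25,"hyc":61,"y":32},"lka":{"dzu":28,"ed":75,"ovk":81},"qp":{"j":89,"m":2,"ote":62,"we":9},"xlz":{"fq":80,"ip":48,"o":6,"oez":60,"ye":56}}}
After op 4 (remove /wvv/qp/j): {"f":[[44,27,16],[92,63],[19,92,79],[70,92,31],{"hb":5,"k":13}],"niq":{"f":[36,48,71,72,88],"n":{"h":39,"opu":92},"u":[98,51,66,94]},"wvv":{"d":60,"es":{"b":21,"fj":25,"hyc":61,"y":32},"lka":{"dzu":28,"ed":75,"ovk":81},"qp":{"m":2,"ote":62,"we":9},"xlz":{"fq":80,"ip":48,"o":6,"oez":60,"ye":56}}}
After op 5 (add /z 76): {"f":[[44,27,16],[92,63],[19,92,79],[70,92,31],{"hb":5,"k":13}],"niq":{"f":[36,48,71,72,88],"n":{"h":39,"opu":92},"u":[98,51,66,94]},"wvv":{"d":60,"es":{"b":21,"fj":25,"hyc":61,"y":32},"lka":{"dzu":28,"ed":75,"ovk":81},"qp":{"m":2,"ote":62,"we":9},"xlz":{"fq":80,"ip":48,"o":6,"oez":60,"ye":56}},"z":76}
After op 6 (add /niq/n/sc 18): {"f":[[44,27,16],[92,63],[19,92,79],[70,92,31],{"hb":5,"k":13}],"niq":{"f":[36,48,71,72,88],"n":{"h":39,"opu":92,"sc":18},"u":[98,51,66,94]},"wvv":{"d":60,"es":{"b":21,"fj":25,"hyc":61,"y":32},"lka":{"dzu":28,"ed":75,"ovk":81},"qp":{"m":2,"ote":62,"we":9},"xlz":{"fq":80,"ip":48,"o":6,"oez":60,"ye":56}},"z":76}
After op 7 (add /niq/s 11): {"f":[[44,27,16],[92,63],[19,92,79],[70,92,31],{"hb":5,"k":13}],"niq":{"f":[36,48,71,72,88],"n":{"h":39,"opu":92,"sc":18},"s":11,"u":[98,51,66,94]},"wvv":{"d":60,"es":{"b":21,"fj":25,"hyc":61,"y":32},"lka":{"dzu":28,"ed":75,"ovk":81},"qp":{"m":2,"ote":62,"we":9},"xlz":{"fq":80,"ip":48,"o":6,"oez":60,"ye":56}},"z":76}
After op 8 (replace /niq 31): {"f":[[44,27,16],[92,63],[19,92,79],[70,92,31],{"hb":5,"k":13}],"niq":31,"wvv":{"d":60,"es":{"b":21,"fj":25,"hyc":61,"y":32},"lka":{"dzu":28,"ed":75,"ovk":81},"qp":{"m":2,"ote":62,"we":9},"xlz":{"fq":80,"ip":48,"o":6,"oez":60,"ye":56}},"z":76}
After op 9 (replace /wvv 25): {"f":[[44,27,16],[92,63],[19,92,79],[70,92,31],{"hb":5,"k":13}],"niq":31,"wvv":25,"z":76}
After op 10 (remove /f/2/1): {"f":[[44,27,16],[92,63],[19,79],[70,92,31],{"hb":5,"k":13}],"niq":31,"wvv":25,"z":76}
After op 11 (replace /f/0/0 8): {"f":[[8,27,16],[92,63],[19,79],[70,92,31],{"hb":5,"k":13}],"niq":31,"wvv":25,"z":76}
After op 12 (remove /f/1/1): {"f":[[8,27,16],[92],[19,79],[70,92,31],{"hb":5,"k":13}],"niq":31,"wvv":25,"z":76}
After op 13 (add /f/3/3 22): {"f":[[8,27,16],[92],[19,79],[70,92,31,22],{"hb":5,"k":13}],"niq":31,"wvv":25,"z":76}
After op 14 (add /f/3 17): {"f":[[8,27,16],[92],[19,79],17,[70,92,31,22],{"hb":5,"k":13}],"niq":31,"wvv":25,"z":76}
After op 15 (add /niq 77): {"f":[[8,27,16],[92],[19,79],17,[70,92,31,22],{"hb":5,"k":13}],"niq":77,"wvv":25,"z":76}
After op 16 (replace /f/4 12): {"f":[[8,27,16],[92],[19,79],17,12,{"hb":5,"k":13}],"niq":77,"wvv":25,"z":76}
After op 17 (replace /f/0/2 41): {"f":[[8,27,41],[92],[19,79],17,12,{"hb":5,"k":13}],"niq":77,"wvv":25,"z":76}
After op 18 (add /f/2/1 58): {"f":[[8,27,41],[92],[19,58,79],17,12,{"hb":5,"k":13}],"niq":77,"wvv":25,"z":76}
After op 19 (replace /f/4 72): {"f":[[8,27,41],[92],[19,58,79],17,72,{"hb":5,"k":13}],"niq":77,"wvv":25,"z":76}
Size at the root: 4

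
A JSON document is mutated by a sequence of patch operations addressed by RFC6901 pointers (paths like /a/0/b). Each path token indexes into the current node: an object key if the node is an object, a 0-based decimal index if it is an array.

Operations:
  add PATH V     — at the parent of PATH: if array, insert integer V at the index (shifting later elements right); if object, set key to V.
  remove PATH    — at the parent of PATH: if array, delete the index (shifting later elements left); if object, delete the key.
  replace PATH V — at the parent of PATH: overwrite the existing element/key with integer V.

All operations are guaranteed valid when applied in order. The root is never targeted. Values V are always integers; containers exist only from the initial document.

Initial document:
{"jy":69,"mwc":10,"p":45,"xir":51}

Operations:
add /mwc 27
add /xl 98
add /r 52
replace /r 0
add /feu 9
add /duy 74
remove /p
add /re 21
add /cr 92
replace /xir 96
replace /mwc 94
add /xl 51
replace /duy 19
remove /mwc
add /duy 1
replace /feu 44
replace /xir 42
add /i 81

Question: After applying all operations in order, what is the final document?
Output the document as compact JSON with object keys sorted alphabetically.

After op 1 (add /mwc 27): {"jy":69,"mwc":27,"p":45,"xir":51}
After op 2 (add /xl 98): {"jy":69,"mwc":27,"p":45,"xir":51,"xl":98}
After op 3 (add /r 52): {"jy":69,"mwc":27,"p":45,"r":52,"xir":51,"xl":98}
After op 4 (replace /r 0): {"jy":69,"mwc":27,"p":45,"r":0,"xir":51,"xl":98}
After op 5 (add /feu 9): {"feu":9,"jy":69,"mwc":27,"p":45,"r":0,"xir":51,"xl":98}
After op 6 (add /duy 74): {"duy":74,"feu":9,"jy":69,"mwc":27,"p":45,"r":0,"xir":51,"xl":98}
After op 7 (remove /p): {"duy":74,"feu":9,"jy":69,"mwc":27,"r":0,"xir":51,"xl":98}
After op 8 (add /re 21): {"duy":74,"feu":9,"jy":69,"mwc":27,"r":0,"re":21,"xir":51,"xl":98}
After op 9 (add /cr 92): {"cr":92,"duy":74,"feu":9,"jy":69,"mwc":27,"r":0,"re":21,"xir":51,"xl":98}
After op 10 (replace /xir 96): {"cr":92,"duy":74,"feu":9,"jy":69,"mwc":27,"r":0,"re":21,"xir":96,"xl":98}
After op 11 (replace /mwc 94): {"cr":92,"duy":74,"feu":9,"jy":69,"mwc":94,"r":0,"re":21,"xir":96,"xl":98}
After op 12 (add /xl 51): {"cr":92,"duy":74,"feu":9,"jy":69,"mwc":94,"r":0,"re":21,"xir":96,"xl":51}
After op 13 (replace /duy 19): {"cr":92,"duy":19,"feu":9,"jy":69,"mwc":94,"r":0,"re":21,"xir":96,"xl":51}
After op 14 (remove /mwc): {"cr":92,"duy":19,"feu":9,"jy":69,"r":0,"re":21,"xir":96,"xl":51}
After op 15 (add /duy 1): {"cr":92,"duy":1,"feu":9,"jy":69,"r":0,"re":21,"xir":96,"xl":51}
After op 16 (replace /feu 44): {"cr":92,"duy":1,"feu":44,"jy":69,"r":0,"re":21,"xir":96,"xl":51}
After op 17 (replace /xir 42): {"cr":92,"duy":1,"feu":44,"jy":69,"r":0,"re":21,"xir":42,"xl":51}
After op 18 (add /i 81): {"cr":92,"duy":1,"feu":44,"i":81,"jy":69,"r":0,"re":21,"xir":42,"xl":51}

Answer: {"cr":92,"duy":1,"feu":44,"i":81,"jy":69,"r":0,"re":21,"xir":42,"xl":51}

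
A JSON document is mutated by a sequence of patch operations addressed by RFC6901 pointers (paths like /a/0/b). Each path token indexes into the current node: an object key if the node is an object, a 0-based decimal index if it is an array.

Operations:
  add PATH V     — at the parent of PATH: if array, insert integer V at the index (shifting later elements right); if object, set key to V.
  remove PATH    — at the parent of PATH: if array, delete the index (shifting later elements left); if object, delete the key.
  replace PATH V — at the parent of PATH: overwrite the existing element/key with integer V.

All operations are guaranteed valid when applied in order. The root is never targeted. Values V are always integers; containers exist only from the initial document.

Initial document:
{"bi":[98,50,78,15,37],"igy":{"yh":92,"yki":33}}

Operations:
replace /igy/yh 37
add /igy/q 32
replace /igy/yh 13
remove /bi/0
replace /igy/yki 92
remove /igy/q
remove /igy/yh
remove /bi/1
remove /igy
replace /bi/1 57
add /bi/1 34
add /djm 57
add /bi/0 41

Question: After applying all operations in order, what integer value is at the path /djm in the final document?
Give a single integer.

After op 1 (replace /igy/yh 37): {"bi":[98,50,78,15,37],"igy":{"yh":37,"yki":33}}
After op 2 (add /igy/q 32): {"bi":[98,50,78,15,37],"igy":{"q":32,"yh":37,"yki":33}}
After op 3 (replace /igy/yh 13): {"bi":[98,50,78,15,37],"igy":{"q":32,"yh":13,"yki":33}}
After op 4 (remove /bi/0): {"bi":[50,78,15,37],"igy":{"q":32,"yh":13,"yki":33}}
After op 5 (replace /igy/yki 92): {"bi":[50,78,15,37],"igy":{"q":32,"yh":13,"yki":92}}
After op 6 (remove /igy/q): {"bi":[50,78,15,37],"igy":{"yh":13,"yki":92}}
After op 7 (remove /igy/yh): {"bi":[50,78,15,37],"igy":{"yki":92}}
After op 8 (remove /bi/1): {"bi":[50,15,37],"igy":{"yki":92}}
After op 9 (remove /igy): {"bi":[50,15,37]}
After op 10 (replace /bi/1 57): {"bi":[50,57,37]}
After op 11 (add /bi/1 34): {"bi":[50,34,57,37]}
After op 12 (add /djm 57): {"bi":[50,34,57,37],"djm":57}
After op 13 (add /bi/0 41): {"bi":[41,50,34,57,37],"djm":57}
Value at /djm: 57

Answer: 57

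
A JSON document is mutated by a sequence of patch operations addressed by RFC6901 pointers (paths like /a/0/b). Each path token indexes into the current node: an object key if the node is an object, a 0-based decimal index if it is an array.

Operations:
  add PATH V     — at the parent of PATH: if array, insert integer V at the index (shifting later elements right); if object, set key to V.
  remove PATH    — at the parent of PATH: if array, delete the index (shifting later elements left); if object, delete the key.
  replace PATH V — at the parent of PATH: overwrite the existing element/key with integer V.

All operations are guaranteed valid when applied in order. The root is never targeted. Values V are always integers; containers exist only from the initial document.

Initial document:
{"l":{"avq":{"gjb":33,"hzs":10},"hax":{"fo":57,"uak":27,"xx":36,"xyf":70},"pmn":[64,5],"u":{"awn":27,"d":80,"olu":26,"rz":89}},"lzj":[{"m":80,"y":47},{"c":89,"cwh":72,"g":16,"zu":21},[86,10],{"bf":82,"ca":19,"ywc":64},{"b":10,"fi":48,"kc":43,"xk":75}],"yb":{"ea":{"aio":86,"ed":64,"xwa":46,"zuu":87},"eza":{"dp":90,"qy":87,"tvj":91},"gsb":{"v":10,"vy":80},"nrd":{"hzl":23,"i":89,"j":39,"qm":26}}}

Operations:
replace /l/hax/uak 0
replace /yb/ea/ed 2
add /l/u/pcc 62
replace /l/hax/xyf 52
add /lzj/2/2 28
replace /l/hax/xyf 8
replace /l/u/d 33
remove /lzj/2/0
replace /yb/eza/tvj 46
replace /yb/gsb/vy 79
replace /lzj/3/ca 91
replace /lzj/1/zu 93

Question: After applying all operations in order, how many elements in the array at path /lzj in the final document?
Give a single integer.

Answer: 5

Derivation:
After op 1 (replace /l/hax/uak 0): {"l":{"avq":{"gjb":33,"hzs":10},"hax":{"fo":57,"uak":0,"xx":36,"xyf":70},"pmn":[64,5],"u":{"awn":27,"d":80,"olu":26,"rz":89}},"lzj":[{"m":80,"y":47},{"c":89,"cwh":72,"g":16,"zu":21},[86,10],{"bf":82,"ca":19,"ywc":64},{"b":10,"fi":48,"kc":43,"xk":75}],"yb":{"ea":{"aio":86,"ed":64,"xwa":46,"zuu":87},"eza":{"dp":90,"qy":87,"tvj":91},"gsb":{"v":10,"vy":80},"nrd":{"hzl":23,"i":89,"j":39,"qm":26}}}
After op 2 (replace /yb/ea/ed 2): {"l":{"avq":{"gjb":33,"hzs":10},"hax":{"fo":57,"uak":0,"xx":36,"xyf":70},"pmn":[64,5],"u":{"awn":27,"d":80,"olu":26,"rz":89}},"lzj":[{"m":80,"y":47},{"c":89,"cwh":72,"g":16,"zu":21},[86,10],{"bf":82,"ca":19,"ywc":64},{"b":10,"fi":48,"kc":43,"xk":75}],"yb":{"ea":{"aio":86,"ed":2,"xwa":46,"zuu":87},"eza":{"dp":90,"qy":87,"tvj":91},"gsb":{"v":10,"vy":80},"nrd":{"hzl":23,"i":89,"j":39,"qm":26}}}
After op 3 (add /l/u/pcc 62): {"l":{"avq":{"gjb":33,"hzs":10},"hax":{"fo":57,"uak":0,"xx":36,"xyf":70},"pmn":[64,5],"u":{"awn":27,"d":80,"olu":26,"pcc":62,"rz":89}},"lzj":[{"m":80,"y":47},{"c":89,"cwh":72,"g":16,"zu":21},[86,10],{"bf":82,"ca":19,"ywc":64},{"b":10,"fi":48,"kc":43,"xk":75}],"yb":{"ea":{"aio":86,"ed":2,"xwa":46,"zuu":87},"eza":{"dp":90,"qy":87,"tvj":91},"gsb":{"v":10,"vy":80},"nrd":{"hzl":23,"i":89,"j":39,"qm":26}}}
After op 4 (replace /l/hax/xyf 52): {"l":{"avq":{"gjb":33,"hzs":10},"hax":{"fo":57,"uak":0,"xx":36,"xyf":52},"pmn":[64,5],"u":{"awn":27,"d":80,"olu":26,"pcc":62,"rz":89}},"lzj":[{"m":80,"y":47},{"c":89,"cwh":72,"g":16,"zu":21},[86,10],{"bf":82,"ca":19,"ywc":64},{"b":10,"fi":48,"kc":43,"xk":75}],"yb":{"ea":{"aio":86,"ed":2,"xwa":46,"zuu":87},"eza":{"dp":90,"qy":87,"tvj":91},"gsb":{"v":10,"vy":80},"nrd":{"hzl":23,"i":89,"j":39,"qm":26}}}
After op 5 (add /lzj/2/2 28): {"l":{"avq":{"gjb":33,"hzs":10},"hax":{"fo":57,"uak":0,"xx":36,"xyf":52},"pmn":[64,5],"u":{"awn":27,"d":80,"olu":26,"pcc":62,"rz":89}},"lzj":[{"m":80,"y":47},{"c":89,"cwh":72,"g":16,"zu":21},[86,10,28],{"bf":82,"ca":19,"ywc":64},{"b":10,"fi":48,"kc":43,"xk":75}],"yb":{"ea":{"aio":86,"ed":2,"xwa":46,"zuu":87},"eza":{"dp":90,"qy":87,"tvj":91},"gsb":{"v":10,"vy":80},"nrd":{"hzl":23,"i":89,"j":39,"qm":26}}}
After op 6 (replace /l/hax/xyf 8): {"l":{"avq":{"gjb":33,"hzs":10},"hax":{"fo":57,"uak":0,"xx":36,"xyf":8},"pmn":[64,5],"u":{"awn":27,"d":80,"olu":26,"pcc":62,"rz":89}},"lzj":[{"m":80,"y":47},{"c":89,"cwh":72,"g":16,"zu":21},[86,10,28],{"bf":82,"ca":19,"ywc":64},{"b":10,"fi":48,"kc":43,"xk":75}],"yb":{"ea":{"aio":86,"ed":2,"xwa":46,"zuu":87},"eza":{"dp":90,"qy":87,"tvj":91},"gsb":{"v":10,"vy":80},"nrd":{"hzl":23,"i":89,"j":39,"qm":26}}}
After op 7 (replace /l/u/d 33): {"l":{"avq":{"gjb":33,"hzs":10},"hax":{"fo":57,"uak":0,"xx":36,"xyf":8},"pmn":[64,5],"u":{"awn":27,"d":33,"olu":26,"pcc":62,"rz":89}},"lzj":[{"m":80,"y":47},{"c":89,"cwh":72,"g":16,"zu":21},[86,10,28],{"bf":82,"ca":19,"ywc":64},{"b":10,"fi":48,"kc":43,"xk":75}],"yb":{"ea":{"aio":86,"ed":2,"xwa":46,"zuu":87},"eza":{"dp":90,"qy":87,"tvj":91},"gsb":{"v":10,"vy":80},"nrd":{"hzl":23,"i":89,"j":39,"qm":26}}}
After op 8 (remove /lzj/2/0): {"l":{"avq":{"gjb":33,"hzs":10},"hax":{"fo":57,"uak":0,"xx":36,"xyf":8},"pmn":[64,5],"u":{"awn":27,"d":33,"olu":26,"pcc":62,"rz":89}},"lzj":[{"m":80,"y":47},{"c":89,"cwh":72,"g":16,"zu":21},[10,28],{"bf":82,"ca":19,"ywc":64},{"b":10,"fi":48,"kc":43,"xk":75}],"yb":{"ea":{"aio":86,"ed":2,"xwa":46,"zuu":87},"eza":{"dp":90,"qy":87,"tvj":91},"gsb":{"v":10,"vy":80},"nrd":{"hzl":23,"i":89,"j":39,"qm":26}}}
After op 9 (replace /yb/eza/tvj 46): {"l":{"avq":{"gjb":33,"hzs":10},"hax":{"fo":57,"uak":0,"xx":36,"xyf":8},"pmn":[64,5],"u":{"awn":27,"d":33,"olu":26,"pcc":62,"rz":89}},"lzj":[{"m":80,"y":47},{"c":89,"cwh":72,"g":16,"zu":21},[10,28],{"bf":82,"ca":19,"ywc":64},{"b":10,"fi":48,"kc":43,"xk":75}],"yb":{"ea":{"aio":86,"ed":2,"xwa":46,"zuu":87},"eza":{"dp":90,"qy":87,"tvj":46},"gsb":{"v":10,"vy":80},"nrd":{"hzl":23,"i":89,"j":39,"qm":26}}}
After op 10 (replace /yb/gsb/vy 79): {"l":{"avq":{"gjb":33,"hzs":10},"hax":{"fo":57,"uak":0,"xx":36,"xyf":8},"pmn":[64,5],"u":{"awn":27,"d":33,"olu":26,"pcc":62,"rz":89}},"lzj":[{"m":80,"y":47},{"c":89,"cwh":72,"g":16,"zu":21},[10,28],{"bf":82,"ca":19,"ywc":64},{"b":10,"fi":48,"kc":43,"xk":75}],"yb":{"ea":{"aio":86,"ed":2,"xwa":46,"zuu":87},"eza":{"dp":90,"qy":87,"tvj":46},"gsb":{"v":10,"vy":79},"nrd":{"hzl":23,"i":89,"j":39,"qm":26}}}
After op 11 (replace /lzj/3/ca 91): {"l":{"avq":{"gjb":33,"hzs":10},"hax":{"fo":57,"uak":0,"xx":36,"xyf":8},"pmn":[64,5],"u":{"awn":27,"d":33,"olu":26,"pcc":62,"rz":89}},"lzj":[{"m":80,"y":47},{"c":89,"cwh":72,"g":16,"zu":21},[10,28],{"bf":82,"ca":91,"ywc":64},{"b":10,"fi":48,"kc":43,"xk":75}],"yb":{"ea":{"aio":86,"ed":2,"xwa":46,"zuu":87},"eza":{"dp":90,"qy":87,"tvj":46},"gsb":{"v":10,"vy":79},"nrd":{"hzl":23,"i":89,"j":39,"qm":26}}}
After op 12 (replace /lzj/1/zu 93): {"l":{"avq":{"gjb":33,"hzs":10},"hax":{"fo":57,"uak":0,"xx":36,"xyf":8},"pmn":[64,5],"u":{"awn":27,"d":33,"olu":26,"pcc":62,"rz":89}},"lzj":[{"m":80,"y":47},{"c":89,"cwh":72,"g":16,"zu":93},[10,28],{"bf":82,"ca":91,"ywc":64},{"b":10,"fi":48,"kc":43,"xk":75}],"yb":{"ea":{"aio":86,"ed":2,"xwa":46,"zuu":87},"eza":{"dp":90,"qy":87,"tvj":46},"gsb":{"v":10,"vy":79},"nrd":{"hzl":23,"i":89,"j":39,"qm":26}}}
Size at path /lzj: 5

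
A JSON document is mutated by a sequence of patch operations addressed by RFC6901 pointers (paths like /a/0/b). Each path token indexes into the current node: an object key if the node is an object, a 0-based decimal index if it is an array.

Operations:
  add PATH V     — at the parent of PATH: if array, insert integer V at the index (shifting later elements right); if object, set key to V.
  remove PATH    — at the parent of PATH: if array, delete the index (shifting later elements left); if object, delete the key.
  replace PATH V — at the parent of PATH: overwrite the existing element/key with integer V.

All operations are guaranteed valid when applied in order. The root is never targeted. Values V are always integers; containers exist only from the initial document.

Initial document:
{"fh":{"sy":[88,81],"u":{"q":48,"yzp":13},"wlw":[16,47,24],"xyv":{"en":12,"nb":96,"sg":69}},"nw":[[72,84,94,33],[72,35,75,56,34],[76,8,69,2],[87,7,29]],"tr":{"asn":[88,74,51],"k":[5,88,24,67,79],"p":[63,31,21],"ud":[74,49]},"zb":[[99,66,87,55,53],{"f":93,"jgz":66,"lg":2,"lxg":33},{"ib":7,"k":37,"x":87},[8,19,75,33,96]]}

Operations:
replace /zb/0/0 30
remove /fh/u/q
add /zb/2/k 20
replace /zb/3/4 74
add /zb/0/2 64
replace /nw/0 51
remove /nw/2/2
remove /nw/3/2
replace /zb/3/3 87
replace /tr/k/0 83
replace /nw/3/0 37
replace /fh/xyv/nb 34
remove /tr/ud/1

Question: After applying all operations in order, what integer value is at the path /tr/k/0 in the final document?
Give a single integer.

After op 1 (replace /zb/0/0 30): {"fh":{"sy":[88,81],"u":{"q":48,"yzp":13},"wlw":[16,47,24],"xyv":{"en":12,"nb":96,"sg":69}},"nw":[[72,84,94,33],[72,35,75,56,34],[76,8,69,2],[87,7,29]],"tr":{"asn":[88,74,51],"k":[5,88,24,67,79],"p":[63,31,21],"ud":[74,49]},"zb":[[30,66,87,55,53],{"f":93,"jgz":66,"lg":2,"lxg":33},{"ib":7,"k":37,"x":87},[8,19,75,33,96]]}
After op 2 (remove /fh/u/q): {"fh":{"sy":[88,81],"u":{"yzp":13},"wlw":[16,47,24],"xyv":{"en":12,"nb":96,"sg":69}},"nw":[[72,84,94,33],[72,35,75,56,34],[76,8,69,2],[87,7,29]],"tr":{"asn":[88,74,51],"k":[5,88,24,67,79],"p":[63,31,21],"ud":[74,49]},"zb":[[30,66,87,55,53],{"f":93,"jgz":66,"lg":2,"lxg":33},{"ib":7,"k":37,"x":87},[8,19,75,33,96]]}
After op 3 (add /zb/2/k 20): {"fh":{"sy":[88,81],"u":{"yzp":13},"wlw":[16,47,24],"xyv":{"en":12,"nb":96,"sg":69}},"nw":[[72,84,94,33],[72,35,75,56,34],[76,8,69,2],[87,7,29]],"tr":{"asn":[88,74,51],"k":[5,88,24,67,79],"p":[63,31,21],"ud":[74,49]},"zb":[[30,66,87,55,53],{"f":93,"jgz":66,"lg":2,"lxg":33},{"ib":7,"k":20,"x":87},[8,19,75,33,96]]}
After op 4 (replace /zb/3/4 74): {"fh":{"sy":[88,81],"u":{"yzp":13},"wlw":[16,47,24],"xyv":{"en":12,"nb":96,"sg":69}},"nw":[[72,84,94,33],[72,35,75,56,34],[76,8,69,2],[87,7,29]],"tr":{"asn":[88,74,51],"k":[5,88,24,67,79],"p":[63,31,21],"ud":[74,49]},"zb":[[30,66,87,55,53],{"f":93,"jgz":66,"lg":2,"lxg":33},{"ib":7,"k":20,"x":87},[8,19,75,33,74]]}
After op 5 (add /zb/0/2 64): {"fh":{"sy":[88,81],"u":{"yzp":13},"wlw":[16,47,24],"xyv":{"en":12,"nb":96,"sg":69}},"nw":[[72,84,94,33],[72,35,75,56,34],[76,8,69,2],[87,7,29]],"tr":{"asn":[88,74,51],"k":[5,88,24,67,79],"p":[63,31,21],"ud":[74,49]},"zb":[[30,66,64,87,55,53],{"f":93,"jgz":66,"lg":2,"lxg":33},{"ib":7,"k":20,"x":87},[8,19,75,33,74]]}
After op 6 (replace /nw/0 51): {"fh":{"sy":[88,81],"u":{"yzp":13},"wlw":[16,47,24],"xyv":{"en":12,"nb":96,"sg":69}},"nw":[51,[72,35,75,56,34],[76,8,69,2],[87,7,29]],"tr":{"asn":[88,74,51],"k":[5,88,24,67,79],"p":[63,31,21],"ud":[74,49]},"zb":[[30,66,64,87,55,53],{"f":93,"jgz":66,"lg":2,"lxg":33},{"ib":7,"k":20,"x":87},[8,19,75,33,74]]}
After op 7 (remove /nw/2/2): {"fh":{"sy":[88,81],"u":{"yzp":13},"wlw":[16,47,24],"xyv":{"en":12,"nb":96,"sg":69}},"nw":[51,[72,35,75,56,34],[76,8,2],[87,7,29]],"tr":{"asn":[88,74,51],"k":[5,88,24,67,79],"p":[63,31,21],"ud":[74,49]},"zb":[[30,66,64,87,55,53],{"f":93,"jgz":66,"lg":2,"lxg":33},{"ib":7,"k":20,"x":87},[8,19,75,33,74]]}
After op 8 (remove /nw/3/2): {"fh":{"sy":[88,81],"u":{"yzp":13},"wlw":[16,47,24],"xyv":{"en":12,"nb":96,"sg":69}},"nw":[51,[72,35,75,56,34],[76,8,2],[87,7]],"tr":{"asn":[88,74,51],"k":[5,88,24,67,79],"p":[63,31,21],"ud":[74,49]},"zb":[[30,66,64,87,55,53],{"f":93,"jgz":66,"lg":2,"lxg":33},{"ib":7,"k":20,"x":87},[8,19,75,33,74]]}
After op 9 (replace /zb/3/3 87): {"fh":{"sy":[88,81],"u":{"yzp":13},"wlw":[16,47,24],"xyv":{"en":12,"nb":96,"sg":69}},"nw":[51,[72,35,75,56,34],[76,8,2],[87,7]],"tr":{"asn":[88,74,51],"k":[5,88,24,67,79],"p":[63,31,21],"ud":[74,49]},"zb":[[30,66,64,87,55,53],{"f":93,"jgz":66,"lg":2,"lxg":33},{"ib":7,"k":20,"x":87},[8,19,75,87,74]]}
After op 10 (replace /tr/k/0 83): {"fh":{"sy":[88,81],"u":{"yzp":13},"wlw":[16,47,24],"xyv":{"en":12,"nb":96,"sg":69}},"nw":[51,[72,35,75,56,34],[76,8,2],[87,7]],"tr":{"asn":[88,74,51],"k":[83,88,24,67,79],"p":[63,31,21],"ud":[74,49]},"zb":[[30,66,64,87,55,53],{"f":93,"jgz":66,"lg":2,"lxg":33},{"ib":7,"k":20,"x":87},[8,19,75,87,74]]}
After op 11 (replace /nw/3/0 37): {"fh":{"sy":[88,81],"u":{"yzp":13},"wlw":[16,47,24],"xyv":{"en":12,"nb":96,"sg":69}},"nw":[51,[72,35,75,56,34],[76,8,2],[37,7]],"tr":{"asn":[88,74,51],"k":[83,88,24,67,79],"p":[63,31,21],"ud":[74,49]},"zb":[[30,66,64,87,55,53],{"f":93,"jgz":66,"lg":2,"lxg":33},{"ib":7,"k":20,"x":87},[8,19,75,87,74]]}
After op 12 (replace /fh/xyv/nb 34): {"fh":{"sy":[88,81],"u":{"yzp":13},"wlw":[16,47,24],"xyv":{"en":12,"nb":34,"sg":69}},"nw":[51,[72,35,75,56,34],[76,8,2],[37,7]],"tr":{"asn":[88,74,51],"k":[83,88,24,67,79],"p":[63,31,21],"ud":[74,49]},"zb":[[30,66,64,87,55,53],{"f":93,"jgz":66,"lg":2,"lxg":33},{"ib":7,"k":20,"x":87},[8,19,75,87,74]]}
After op 13 (remove /tr/ud/1): {"fh":{"sy":[88,81],"u":{"yzp":13},"wlw":[16,47,24],"xyv":{"en":12,"nb":34,"sg":69}},"nw":[51,[72,35,75,56,34],[76,8,2],[37,7]],"tr":{"asn":[88,74,51],"k":[83,88,24,67,79],"p":[63,31,21],"ud":[74]},"zb":[[30,66,64,87,55,53],{"f":93,"jgz":66,"lg":2,"lxg":33},{"ib":7,"k":20,"x":87},[8,19,75,87,74]]}
Value at /tr/k/0: 83

Answer: 83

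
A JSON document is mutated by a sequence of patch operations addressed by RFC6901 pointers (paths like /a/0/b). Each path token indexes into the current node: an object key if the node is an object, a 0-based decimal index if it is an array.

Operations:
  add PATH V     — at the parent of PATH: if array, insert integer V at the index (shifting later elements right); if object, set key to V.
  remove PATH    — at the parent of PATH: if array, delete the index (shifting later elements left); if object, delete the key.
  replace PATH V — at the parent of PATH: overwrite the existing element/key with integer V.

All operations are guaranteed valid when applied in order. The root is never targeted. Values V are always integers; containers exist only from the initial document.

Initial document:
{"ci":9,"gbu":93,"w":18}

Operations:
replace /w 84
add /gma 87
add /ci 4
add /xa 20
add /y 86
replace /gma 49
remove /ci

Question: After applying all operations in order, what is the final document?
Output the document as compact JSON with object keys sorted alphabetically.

After op 1 (replace /w 84): {"ci":9,"gbu":93,"w":84}
After op 2 (add /gma 87): {"ci":9,"gbu":93,"gma":87,"w":84}
After op 3 (add /ci 4): {"ci":4,"gbu":93,"gma":87,"w":84}
After op 4 (add /xa 20): {"ci":4,"gbu":93,"gma":87,"w":84,"xa":20}
After op 5 (add /y 86): {"ci":4,"gbu":93,"gma":87,"w":84,"xa":20,"y":86}
After op 6 (replace /gma 49): {"ci":4,"gbu":93,"gma":49,"w":84,"xa":20,"y":86}
After op 7 (remove /ci): {"gbu":93,"gma":49,"w":84,"xa":20,"y":86}

Answer: {"gbu":93,"gma":49,"w":84,"xa":20,"y":86}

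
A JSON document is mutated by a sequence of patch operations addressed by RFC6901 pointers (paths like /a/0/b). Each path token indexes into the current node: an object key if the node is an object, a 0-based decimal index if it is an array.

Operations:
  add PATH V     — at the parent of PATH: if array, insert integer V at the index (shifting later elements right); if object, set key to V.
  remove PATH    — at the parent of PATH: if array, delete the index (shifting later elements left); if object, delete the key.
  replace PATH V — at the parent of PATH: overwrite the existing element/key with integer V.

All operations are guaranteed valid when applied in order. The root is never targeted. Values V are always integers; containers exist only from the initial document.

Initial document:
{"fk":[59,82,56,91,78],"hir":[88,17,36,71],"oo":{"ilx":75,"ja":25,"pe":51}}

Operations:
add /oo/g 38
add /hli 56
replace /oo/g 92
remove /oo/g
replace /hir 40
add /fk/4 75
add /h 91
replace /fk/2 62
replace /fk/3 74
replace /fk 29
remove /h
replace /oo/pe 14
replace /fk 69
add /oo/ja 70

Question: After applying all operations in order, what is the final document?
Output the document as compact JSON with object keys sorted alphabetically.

Answer: {"fk":69,"hir":40,"hli":56,"oo":{"ilx":75,"ja":70,"pe":14}}

Derivation:
After op 1 (add /oo/g 38): {"fk":[59,82,56,91,78],"hir":[88,17,36,71],"oo":{"g":38,"ilx":75,"ja":25,"pe":51}}
After op 2 (add /hli 56): {"fk":[59,82,56,91,78],"hir":[88,17,36,71],"hli":56,"oo":{"g":38,"ilx":75,"ja":25,"pe":51}}
After op 3 (replace /oo/g 92): {"fk":[59,82,56,91,78],"hir":[88,17,36,71],"hli":56,"oo":{"g":92,"ilx":75,"ja":25,"pe":51}}
After op 4 (remove /oo/g): {"fk":[59,82,56,91,78],"hir":[88,17,36,71],"hli":56,"oo":{"ilx":75,"ja":25,"pe":51}}
After op 5 (replace /hir 40): {"fk":[59,82,56,91,78],"hir":40,"hli":56,"oo":{"ilx":75,"ja":25,"pe":51}}
After op 6 (add /fk/4 75): {"fk":[59,82,56,91,75,78],"hir":40,"hli":56,"oo":{"ilx":75,"ja":25,"pe":51}}
After op 7 (add /h 91): {"fk":[59,82,56,91,75,78],"h":91,"hir":40,"hli":56,"oo":{"ilx":75,"ja":25,"pe":51}}
After op 8 (replace /fk/2 62): {"fk":[59,82,62,91,75,78],"h":91,"hir":40,"hli":56,"oo":{"ilx":75,"ja":25,"pe":51}}
After op 9 (replace /fk/3 74): {"fk":[59,82,62,74,75,78],"h":91,"hir":40,"hli":56,"oo":{"ilx":75,"ja":25,"pe":51}}
After op 10 (replace /fk 29): {"fk":29,"h":91,"hir":40,"hli":56,"oo":{"ilx":75,"ja":25,"pe":51}}
After op 11 (remove /h): {"fk":29,"hir":40,"hli":56,"oo":{"ilx":75,"ja":25,"pe":51}}
After op 12 (replace /oo/pe 14): {"fk":29,"hir":40,"hli":56,"oo":{"ilx":75,"ja":25,"pe":14}}
After op 13 (replace /fk 69): {"fk":69,"hir":40,"hli":56,"oo":{"ilx":75,"ja":25,"pe":14}}
After op 14 (add /oo/ja 70): {"fk":69,"hir":40,"hli":56,"oo":{"ilx":75,"ja":70,"pe":14}}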